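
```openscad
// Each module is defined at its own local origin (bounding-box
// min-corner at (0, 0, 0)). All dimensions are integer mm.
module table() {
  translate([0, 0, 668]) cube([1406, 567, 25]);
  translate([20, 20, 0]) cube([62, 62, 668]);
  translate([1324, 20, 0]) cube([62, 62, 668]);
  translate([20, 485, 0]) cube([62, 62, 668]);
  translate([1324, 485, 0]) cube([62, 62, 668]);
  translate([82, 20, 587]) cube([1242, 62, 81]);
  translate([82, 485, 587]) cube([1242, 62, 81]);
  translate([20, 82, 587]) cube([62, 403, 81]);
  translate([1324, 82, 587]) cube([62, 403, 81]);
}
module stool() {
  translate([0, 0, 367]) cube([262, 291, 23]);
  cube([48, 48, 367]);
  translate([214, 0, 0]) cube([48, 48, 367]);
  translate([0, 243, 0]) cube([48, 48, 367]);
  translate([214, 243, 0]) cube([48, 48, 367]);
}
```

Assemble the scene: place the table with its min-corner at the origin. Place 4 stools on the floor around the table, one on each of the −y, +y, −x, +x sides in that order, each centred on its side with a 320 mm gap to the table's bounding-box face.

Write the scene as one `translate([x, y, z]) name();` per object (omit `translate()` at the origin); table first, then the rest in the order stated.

table();
translate([572, -611, 0]) stool();
translate([572, 887, 0]) stool();
translate([-582, 138, 0]) stool();
translate([1726, 138, 0]) stool();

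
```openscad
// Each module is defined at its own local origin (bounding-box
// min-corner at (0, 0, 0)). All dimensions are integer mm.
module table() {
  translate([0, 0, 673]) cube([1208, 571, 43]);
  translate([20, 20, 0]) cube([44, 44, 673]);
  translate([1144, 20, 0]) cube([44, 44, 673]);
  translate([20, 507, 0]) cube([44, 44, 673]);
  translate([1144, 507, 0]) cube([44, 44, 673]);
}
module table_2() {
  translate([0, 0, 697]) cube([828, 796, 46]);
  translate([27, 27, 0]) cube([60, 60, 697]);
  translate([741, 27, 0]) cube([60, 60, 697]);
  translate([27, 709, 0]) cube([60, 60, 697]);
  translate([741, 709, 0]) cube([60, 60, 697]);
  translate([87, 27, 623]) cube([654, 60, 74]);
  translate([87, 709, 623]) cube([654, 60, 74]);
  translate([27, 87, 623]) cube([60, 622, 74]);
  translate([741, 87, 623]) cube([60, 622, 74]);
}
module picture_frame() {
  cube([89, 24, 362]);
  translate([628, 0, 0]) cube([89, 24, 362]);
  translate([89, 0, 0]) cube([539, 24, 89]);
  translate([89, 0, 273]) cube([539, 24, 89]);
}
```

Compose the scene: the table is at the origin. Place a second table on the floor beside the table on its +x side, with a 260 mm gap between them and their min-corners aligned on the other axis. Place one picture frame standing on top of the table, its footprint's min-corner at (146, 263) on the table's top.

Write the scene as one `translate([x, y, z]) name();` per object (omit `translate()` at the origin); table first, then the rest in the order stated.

table();
translate([1468, 0, 0]) table_2();
translate([146, 263, 716]) picture_frame();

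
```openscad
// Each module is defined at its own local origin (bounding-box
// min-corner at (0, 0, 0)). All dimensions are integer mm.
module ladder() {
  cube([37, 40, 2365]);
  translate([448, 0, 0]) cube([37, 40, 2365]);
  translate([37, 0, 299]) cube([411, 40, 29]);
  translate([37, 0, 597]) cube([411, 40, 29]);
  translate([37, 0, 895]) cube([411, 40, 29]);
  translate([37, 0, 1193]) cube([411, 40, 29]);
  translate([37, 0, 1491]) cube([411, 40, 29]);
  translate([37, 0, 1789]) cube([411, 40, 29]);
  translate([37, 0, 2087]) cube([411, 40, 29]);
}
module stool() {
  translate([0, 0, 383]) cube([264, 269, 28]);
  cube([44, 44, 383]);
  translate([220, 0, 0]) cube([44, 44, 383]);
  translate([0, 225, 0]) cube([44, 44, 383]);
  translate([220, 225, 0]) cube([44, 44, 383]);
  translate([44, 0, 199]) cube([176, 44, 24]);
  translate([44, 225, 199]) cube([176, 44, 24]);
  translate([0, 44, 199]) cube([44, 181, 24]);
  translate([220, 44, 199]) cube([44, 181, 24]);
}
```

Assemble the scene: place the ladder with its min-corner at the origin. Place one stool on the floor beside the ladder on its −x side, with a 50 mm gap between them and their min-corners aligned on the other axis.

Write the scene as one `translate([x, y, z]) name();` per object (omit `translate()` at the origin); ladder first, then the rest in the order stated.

ladder();
translate([-314, 0, 0]) stool();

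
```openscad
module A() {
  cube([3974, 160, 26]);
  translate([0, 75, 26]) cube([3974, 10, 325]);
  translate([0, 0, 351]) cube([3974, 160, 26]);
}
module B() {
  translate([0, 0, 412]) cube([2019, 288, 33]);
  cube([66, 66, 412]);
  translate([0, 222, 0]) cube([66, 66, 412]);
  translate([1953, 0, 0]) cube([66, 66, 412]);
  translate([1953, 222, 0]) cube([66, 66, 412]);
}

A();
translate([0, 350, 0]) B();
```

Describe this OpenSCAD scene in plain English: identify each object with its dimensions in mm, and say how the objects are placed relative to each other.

A is an I-beam lying along x, 3974 mm long. Overall section height 377 mm. Two flanges 160 mm wide (y) and 26 mm thick, one on the floor and one at the top; a web 10 mm thick runs between them, centred on the flange width.

B is a bench: a 2019×288 mm seat slab, 33 mm thick, top at z = 445 mm, on four 66×66 mm square legs flush with the seat corners and standing on z = 0.

The bench is on the floor beside the I-beam on its +y side.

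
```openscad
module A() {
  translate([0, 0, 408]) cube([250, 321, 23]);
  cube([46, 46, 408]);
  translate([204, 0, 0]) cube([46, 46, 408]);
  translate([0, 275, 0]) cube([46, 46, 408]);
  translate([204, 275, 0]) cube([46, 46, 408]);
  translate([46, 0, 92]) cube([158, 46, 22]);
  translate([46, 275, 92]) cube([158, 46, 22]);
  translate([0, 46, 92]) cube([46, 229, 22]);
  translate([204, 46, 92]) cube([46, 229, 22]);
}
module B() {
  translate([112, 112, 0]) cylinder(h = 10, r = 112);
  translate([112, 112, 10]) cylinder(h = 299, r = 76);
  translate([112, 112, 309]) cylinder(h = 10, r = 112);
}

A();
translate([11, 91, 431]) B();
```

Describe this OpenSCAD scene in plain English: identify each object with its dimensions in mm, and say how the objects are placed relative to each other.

A is a four-legged stool. The seat is a 250×321×23 mm slab whose top surface is at z = 431 mm; four square legs, each 46×46 mm in cross-section, run from the floor (z = 0) to the underside of the seat, each flush with a corner of the seat. Four stretchers, 46 mm wide and 22 mm tall, connect adjacent legs with their undersides at z = 92 mm, each running between the inner faces of the legs it joins and aligned with the legs' outer faces on the other axis.

B is a spool: two coaxial disc flanges of radius 112 mm and thickness 10 mm, joined by a core cylinder of radius 76 mm and height 299 mm. The lower flange rests on z = 0 and the three cylinders share a vertical axis.

The spool is on top of the stool.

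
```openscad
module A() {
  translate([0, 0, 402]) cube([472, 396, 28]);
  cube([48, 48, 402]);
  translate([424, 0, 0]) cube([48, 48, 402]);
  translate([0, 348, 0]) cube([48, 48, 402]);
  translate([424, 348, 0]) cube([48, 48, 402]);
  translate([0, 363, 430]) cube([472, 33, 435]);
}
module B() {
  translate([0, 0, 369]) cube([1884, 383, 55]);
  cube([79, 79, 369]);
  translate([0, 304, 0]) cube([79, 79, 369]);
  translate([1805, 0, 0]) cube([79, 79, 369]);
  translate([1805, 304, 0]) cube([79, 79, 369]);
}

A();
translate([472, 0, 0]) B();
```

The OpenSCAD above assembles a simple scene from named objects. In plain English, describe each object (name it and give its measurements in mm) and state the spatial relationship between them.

A is a chair. The seat is a 472×396×28 mm slab with its top at z = 430 mm, on four 48×48 mm corner legs (flush with the seat edges, standing on z = 0). A flat backrest 33 mm thick, 435 mm tall, spans the full seat width and rises from the seat top along its +y edge, rear face flush with the rear of the seat.

B is a bench: a 1884×383 mm seat slab, 55 mm thick, top at z = 424 mm, on four 79×79 mm square legs flush with the seat corners and standing on z = 0.

The bench is against the chair's +x side, with their −y faces flush.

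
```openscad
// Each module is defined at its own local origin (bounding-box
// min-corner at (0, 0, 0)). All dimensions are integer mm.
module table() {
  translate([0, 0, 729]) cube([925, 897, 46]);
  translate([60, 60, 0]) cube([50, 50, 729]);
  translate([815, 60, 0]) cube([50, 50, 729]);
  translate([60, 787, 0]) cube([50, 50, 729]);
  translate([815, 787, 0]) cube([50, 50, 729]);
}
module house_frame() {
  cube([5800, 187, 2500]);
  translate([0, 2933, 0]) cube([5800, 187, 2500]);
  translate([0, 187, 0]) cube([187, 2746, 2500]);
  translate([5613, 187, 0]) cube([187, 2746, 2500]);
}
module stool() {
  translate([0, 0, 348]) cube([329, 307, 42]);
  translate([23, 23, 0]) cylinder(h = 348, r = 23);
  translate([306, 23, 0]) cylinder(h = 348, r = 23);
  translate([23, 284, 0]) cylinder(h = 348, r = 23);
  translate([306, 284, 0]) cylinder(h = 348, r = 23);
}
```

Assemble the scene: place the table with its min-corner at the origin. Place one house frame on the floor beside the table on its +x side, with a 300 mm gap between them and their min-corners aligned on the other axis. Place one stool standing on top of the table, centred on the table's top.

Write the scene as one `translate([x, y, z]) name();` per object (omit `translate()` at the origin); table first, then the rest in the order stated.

table();
translate([1225, 0, 0]) house_frame();
translate([298, 295, 775]) stool();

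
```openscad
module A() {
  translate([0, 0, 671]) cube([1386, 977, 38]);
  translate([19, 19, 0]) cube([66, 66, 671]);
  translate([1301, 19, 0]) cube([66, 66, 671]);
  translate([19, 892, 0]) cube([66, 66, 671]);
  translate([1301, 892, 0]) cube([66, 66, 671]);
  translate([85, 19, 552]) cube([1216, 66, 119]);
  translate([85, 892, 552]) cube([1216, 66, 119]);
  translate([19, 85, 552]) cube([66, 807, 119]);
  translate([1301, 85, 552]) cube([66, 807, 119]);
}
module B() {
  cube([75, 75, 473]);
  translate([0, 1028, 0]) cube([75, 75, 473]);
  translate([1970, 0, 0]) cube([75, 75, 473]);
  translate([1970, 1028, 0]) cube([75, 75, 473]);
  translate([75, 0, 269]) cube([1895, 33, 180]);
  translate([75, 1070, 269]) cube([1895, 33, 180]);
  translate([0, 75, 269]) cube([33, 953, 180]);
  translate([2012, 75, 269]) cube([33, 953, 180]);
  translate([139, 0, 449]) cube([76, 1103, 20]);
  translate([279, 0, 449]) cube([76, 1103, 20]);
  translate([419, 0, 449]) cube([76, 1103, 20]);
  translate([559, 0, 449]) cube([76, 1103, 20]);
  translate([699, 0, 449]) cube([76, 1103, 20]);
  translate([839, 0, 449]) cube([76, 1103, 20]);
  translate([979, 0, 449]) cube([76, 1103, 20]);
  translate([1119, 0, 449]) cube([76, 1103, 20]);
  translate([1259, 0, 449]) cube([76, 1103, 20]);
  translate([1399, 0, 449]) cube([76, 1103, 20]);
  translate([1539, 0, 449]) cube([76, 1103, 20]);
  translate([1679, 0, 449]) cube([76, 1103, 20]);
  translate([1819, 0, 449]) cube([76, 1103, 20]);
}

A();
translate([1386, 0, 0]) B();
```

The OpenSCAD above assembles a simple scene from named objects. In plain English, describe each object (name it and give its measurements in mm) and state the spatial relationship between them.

A is a table: top 1386 mm (x) × 977 mm (y), 38 mm thick, upper face at z = 709 mm, on four 66×66 mm square legs, each inset 19 mm from the nearest pair of top edges, running from z = 0 to the bottom of the top. Four apron rails, 66 mm thick and 119 mm tall, run between adjacent legs with their top edges flush with the underside of the top and their outer faces flush with the legs' outer faces.

B is a bed frame 2045 mm long (x) by 1103 mm wide (y). Four 75×75 mm corner posts, 473 mm tall, at the corners of the footprint. Four rails of 33 mm thickness and 180 mm height run between adjacent posts with their undersides at z = 269 mm, their outer faces flush with the outside of the frame (the two x-running rails run between the posts' inner faces; the two y-running rails run between the posts' inner faces). 13 slats, each 76 mm wide (x) and 20 mm thick, lie across the top of the two x-running rails, running the full 1103 mm width of the frame in y; the slats are evenly spaced along x between the inner faces of the end posts with equal gaps (rounded down to the nearest mm) at the −x end and between each pair — any rounding remainder accumulates at the +x end.

The bed frame is against the table's +x side, with their −y faces flush.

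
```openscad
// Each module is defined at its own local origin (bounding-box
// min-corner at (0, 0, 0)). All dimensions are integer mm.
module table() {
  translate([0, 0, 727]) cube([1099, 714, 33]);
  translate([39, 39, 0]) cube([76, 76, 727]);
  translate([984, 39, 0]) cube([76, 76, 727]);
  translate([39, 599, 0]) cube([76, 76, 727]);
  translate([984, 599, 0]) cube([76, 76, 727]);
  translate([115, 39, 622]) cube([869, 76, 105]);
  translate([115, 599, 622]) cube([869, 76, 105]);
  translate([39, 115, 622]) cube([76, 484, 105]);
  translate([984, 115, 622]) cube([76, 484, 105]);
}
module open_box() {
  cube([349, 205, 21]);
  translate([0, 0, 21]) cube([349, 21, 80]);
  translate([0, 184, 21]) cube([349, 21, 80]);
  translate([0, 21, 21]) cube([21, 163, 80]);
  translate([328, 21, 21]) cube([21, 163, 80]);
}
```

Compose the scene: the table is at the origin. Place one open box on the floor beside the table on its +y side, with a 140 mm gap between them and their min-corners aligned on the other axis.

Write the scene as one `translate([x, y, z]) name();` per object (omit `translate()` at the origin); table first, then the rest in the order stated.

table();
translate([0, 854, 0]) open_box();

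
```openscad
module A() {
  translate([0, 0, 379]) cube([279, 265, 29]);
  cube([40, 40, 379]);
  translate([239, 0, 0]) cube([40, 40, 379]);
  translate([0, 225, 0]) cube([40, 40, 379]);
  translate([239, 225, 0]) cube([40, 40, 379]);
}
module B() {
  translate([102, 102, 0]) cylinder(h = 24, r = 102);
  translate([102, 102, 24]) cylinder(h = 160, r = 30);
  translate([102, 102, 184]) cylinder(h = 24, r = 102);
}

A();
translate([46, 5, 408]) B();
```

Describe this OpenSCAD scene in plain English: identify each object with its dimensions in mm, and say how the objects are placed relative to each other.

A is a four-legged stool. The seat is 279×265 mm, 29 mm thick, top at z = 408 mm. It stands on four square legs, each 40×40 mm in cross-section, from z = 0 to the seat underside, each flush with a corner of the seat.

B is a spool: two coaxial disc flanges of radius 102 mm and thickness 24 mm, joined by a core cylinder of radius 30 mm and height 160 mm. The lower flange rests on z = 0 and the three cylinders share a vertical axis.

The spool is on top of the stool.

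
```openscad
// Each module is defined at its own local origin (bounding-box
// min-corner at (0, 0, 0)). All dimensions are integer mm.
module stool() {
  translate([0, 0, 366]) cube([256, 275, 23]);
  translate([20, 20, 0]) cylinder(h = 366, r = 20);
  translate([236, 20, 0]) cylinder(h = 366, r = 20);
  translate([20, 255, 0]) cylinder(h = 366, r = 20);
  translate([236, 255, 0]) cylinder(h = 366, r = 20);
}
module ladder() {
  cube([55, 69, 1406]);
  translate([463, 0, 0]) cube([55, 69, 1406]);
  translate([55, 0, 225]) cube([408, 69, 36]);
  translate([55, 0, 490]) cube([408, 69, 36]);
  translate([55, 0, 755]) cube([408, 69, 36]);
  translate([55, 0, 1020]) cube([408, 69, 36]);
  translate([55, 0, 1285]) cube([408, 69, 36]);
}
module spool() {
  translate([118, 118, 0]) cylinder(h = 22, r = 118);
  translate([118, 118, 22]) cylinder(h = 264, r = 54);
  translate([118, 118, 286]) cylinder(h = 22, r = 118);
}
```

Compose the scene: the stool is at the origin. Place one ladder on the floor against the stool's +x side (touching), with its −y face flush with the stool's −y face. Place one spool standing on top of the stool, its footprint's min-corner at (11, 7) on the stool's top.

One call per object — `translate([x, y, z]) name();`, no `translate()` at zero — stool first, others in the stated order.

stool();
translate([256, 0, 0]) ladder();
translate([11, 7, 389]) spool();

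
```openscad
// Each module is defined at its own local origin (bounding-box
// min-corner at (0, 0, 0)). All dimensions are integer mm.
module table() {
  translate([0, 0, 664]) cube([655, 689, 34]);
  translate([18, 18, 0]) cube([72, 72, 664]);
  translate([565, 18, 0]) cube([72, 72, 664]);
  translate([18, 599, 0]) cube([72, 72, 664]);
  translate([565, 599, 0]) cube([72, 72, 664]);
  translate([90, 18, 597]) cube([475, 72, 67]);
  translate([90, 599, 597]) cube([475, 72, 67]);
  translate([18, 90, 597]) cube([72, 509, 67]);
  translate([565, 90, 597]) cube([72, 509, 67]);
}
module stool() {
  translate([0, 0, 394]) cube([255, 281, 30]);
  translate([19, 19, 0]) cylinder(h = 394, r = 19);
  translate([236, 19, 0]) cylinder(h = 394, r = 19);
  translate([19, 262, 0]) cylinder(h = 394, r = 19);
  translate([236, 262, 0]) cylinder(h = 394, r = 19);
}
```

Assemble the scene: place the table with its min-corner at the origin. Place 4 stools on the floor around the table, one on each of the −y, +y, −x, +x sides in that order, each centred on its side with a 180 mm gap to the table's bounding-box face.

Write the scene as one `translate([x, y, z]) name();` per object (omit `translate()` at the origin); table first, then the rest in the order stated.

table();
translate([200, -461, 0]) stool();
translate([200, 869, 0]) stool();
translate([-435, 204, 0]) stool();
translate([835, 204, 0]) stool();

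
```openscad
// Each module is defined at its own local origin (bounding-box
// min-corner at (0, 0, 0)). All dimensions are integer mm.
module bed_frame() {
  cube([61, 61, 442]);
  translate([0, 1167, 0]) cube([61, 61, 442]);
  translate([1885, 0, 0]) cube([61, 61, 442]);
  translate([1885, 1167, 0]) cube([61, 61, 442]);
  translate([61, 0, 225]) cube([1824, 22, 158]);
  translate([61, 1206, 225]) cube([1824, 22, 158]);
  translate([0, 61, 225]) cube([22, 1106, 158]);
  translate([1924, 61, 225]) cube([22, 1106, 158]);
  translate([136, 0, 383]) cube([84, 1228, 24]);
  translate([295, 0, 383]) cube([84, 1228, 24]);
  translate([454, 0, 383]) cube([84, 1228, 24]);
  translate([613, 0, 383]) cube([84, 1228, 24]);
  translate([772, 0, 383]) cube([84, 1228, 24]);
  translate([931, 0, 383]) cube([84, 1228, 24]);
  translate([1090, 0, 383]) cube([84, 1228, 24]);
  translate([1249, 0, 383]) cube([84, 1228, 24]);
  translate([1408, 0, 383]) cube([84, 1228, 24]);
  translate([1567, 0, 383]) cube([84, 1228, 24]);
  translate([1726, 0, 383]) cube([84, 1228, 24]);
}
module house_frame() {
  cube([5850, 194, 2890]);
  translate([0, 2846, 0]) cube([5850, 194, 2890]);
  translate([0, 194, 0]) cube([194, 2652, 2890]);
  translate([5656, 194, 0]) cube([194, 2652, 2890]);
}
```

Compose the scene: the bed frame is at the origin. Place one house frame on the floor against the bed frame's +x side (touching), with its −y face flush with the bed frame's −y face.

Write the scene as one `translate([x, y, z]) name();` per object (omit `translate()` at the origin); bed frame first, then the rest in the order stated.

bed_frame();
translate([1946, 0, 0]) house_frame();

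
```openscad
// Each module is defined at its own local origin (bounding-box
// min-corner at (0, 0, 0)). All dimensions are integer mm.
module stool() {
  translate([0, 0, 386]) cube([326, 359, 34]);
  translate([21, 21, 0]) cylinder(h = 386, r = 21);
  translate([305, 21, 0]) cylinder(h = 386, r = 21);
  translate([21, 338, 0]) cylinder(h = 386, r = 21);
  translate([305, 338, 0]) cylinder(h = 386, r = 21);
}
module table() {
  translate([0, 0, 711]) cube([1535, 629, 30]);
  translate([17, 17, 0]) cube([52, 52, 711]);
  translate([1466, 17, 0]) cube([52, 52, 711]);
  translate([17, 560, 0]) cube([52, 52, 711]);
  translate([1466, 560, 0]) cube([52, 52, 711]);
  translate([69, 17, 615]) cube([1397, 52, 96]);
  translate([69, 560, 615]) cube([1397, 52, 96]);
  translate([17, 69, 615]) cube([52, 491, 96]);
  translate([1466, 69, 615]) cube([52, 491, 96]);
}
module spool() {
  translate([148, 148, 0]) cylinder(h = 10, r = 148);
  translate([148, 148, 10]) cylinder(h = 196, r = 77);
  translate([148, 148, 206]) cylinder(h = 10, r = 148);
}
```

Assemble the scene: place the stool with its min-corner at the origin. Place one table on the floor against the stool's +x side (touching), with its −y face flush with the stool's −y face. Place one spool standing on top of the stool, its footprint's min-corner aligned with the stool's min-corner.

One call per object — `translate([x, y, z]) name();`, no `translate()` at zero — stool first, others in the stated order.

stool();
translate([326, 0, 0]) table();
translate([0, 0, 420]) spool();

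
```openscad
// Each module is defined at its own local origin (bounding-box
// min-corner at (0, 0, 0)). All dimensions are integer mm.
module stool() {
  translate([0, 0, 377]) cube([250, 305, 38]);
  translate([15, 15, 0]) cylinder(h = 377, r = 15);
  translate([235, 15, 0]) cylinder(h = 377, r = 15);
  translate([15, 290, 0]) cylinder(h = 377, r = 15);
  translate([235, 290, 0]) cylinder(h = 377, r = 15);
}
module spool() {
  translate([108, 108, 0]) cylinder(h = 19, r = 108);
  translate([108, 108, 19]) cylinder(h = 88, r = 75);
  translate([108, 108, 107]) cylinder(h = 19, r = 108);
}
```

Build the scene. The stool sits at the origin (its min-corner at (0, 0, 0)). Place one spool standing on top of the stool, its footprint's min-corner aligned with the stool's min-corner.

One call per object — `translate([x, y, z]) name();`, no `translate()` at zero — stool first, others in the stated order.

stool();
translate([0, 0, 415]) spool();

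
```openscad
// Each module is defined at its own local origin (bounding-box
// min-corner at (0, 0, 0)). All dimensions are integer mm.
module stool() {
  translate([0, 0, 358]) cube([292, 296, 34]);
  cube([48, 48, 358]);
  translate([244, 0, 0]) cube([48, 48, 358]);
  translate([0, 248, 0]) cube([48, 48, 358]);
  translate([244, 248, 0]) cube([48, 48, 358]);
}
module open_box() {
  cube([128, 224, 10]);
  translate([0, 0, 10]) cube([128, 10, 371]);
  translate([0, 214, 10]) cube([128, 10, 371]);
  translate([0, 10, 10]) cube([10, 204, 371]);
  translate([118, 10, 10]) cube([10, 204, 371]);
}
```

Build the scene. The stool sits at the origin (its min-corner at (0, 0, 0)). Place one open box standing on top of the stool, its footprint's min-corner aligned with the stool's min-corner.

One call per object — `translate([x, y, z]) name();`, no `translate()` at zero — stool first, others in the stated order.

stool();
translate([0, 0, 392]) open_box();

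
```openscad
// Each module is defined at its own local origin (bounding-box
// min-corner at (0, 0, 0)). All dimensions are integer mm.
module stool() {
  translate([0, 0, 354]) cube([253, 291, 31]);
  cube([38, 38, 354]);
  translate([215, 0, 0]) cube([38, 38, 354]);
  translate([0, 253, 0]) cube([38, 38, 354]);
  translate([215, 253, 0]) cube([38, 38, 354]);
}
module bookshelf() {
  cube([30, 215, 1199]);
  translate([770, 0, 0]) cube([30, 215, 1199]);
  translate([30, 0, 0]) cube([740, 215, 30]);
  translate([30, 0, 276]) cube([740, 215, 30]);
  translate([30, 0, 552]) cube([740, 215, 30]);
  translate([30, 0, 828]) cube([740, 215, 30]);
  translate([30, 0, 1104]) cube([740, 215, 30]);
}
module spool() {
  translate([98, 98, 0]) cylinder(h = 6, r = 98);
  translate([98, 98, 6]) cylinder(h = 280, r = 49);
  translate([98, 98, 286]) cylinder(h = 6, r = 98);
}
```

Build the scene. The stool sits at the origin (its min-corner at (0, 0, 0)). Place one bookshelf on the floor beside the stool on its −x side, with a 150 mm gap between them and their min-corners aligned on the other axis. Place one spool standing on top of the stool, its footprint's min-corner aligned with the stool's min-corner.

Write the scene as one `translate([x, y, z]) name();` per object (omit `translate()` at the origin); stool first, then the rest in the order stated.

stool();
translate([-950, 0, 0]) bookshelf();
translate([0, 0, 385]) spool();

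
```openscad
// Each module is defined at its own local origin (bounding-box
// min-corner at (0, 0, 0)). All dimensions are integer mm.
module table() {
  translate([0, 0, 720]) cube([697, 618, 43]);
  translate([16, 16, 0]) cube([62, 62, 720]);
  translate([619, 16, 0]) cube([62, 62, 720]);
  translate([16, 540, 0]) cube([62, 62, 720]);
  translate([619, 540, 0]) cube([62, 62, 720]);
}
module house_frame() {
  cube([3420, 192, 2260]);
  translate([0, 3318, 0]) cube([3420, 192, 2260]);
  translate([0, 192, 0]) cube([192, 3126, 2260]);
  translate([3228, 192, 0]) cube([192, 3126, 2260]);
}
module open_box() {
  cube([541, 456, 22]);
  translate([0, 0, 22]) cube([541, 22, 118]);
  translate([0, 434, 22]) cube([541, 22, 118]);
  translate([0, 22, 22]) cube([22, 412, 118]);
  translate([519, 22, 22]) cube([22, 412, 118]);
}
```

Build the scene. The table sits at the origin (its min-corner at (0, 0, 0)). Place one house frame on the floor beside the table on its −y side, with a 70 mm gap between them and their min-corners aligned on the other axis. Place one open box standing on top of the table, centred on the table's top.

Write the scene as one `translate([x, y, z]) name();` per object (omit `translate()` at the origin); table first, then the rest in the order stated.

table();
translate([0, -3580, 0]) house_frame();
translate([78, 81, 763]) open_box();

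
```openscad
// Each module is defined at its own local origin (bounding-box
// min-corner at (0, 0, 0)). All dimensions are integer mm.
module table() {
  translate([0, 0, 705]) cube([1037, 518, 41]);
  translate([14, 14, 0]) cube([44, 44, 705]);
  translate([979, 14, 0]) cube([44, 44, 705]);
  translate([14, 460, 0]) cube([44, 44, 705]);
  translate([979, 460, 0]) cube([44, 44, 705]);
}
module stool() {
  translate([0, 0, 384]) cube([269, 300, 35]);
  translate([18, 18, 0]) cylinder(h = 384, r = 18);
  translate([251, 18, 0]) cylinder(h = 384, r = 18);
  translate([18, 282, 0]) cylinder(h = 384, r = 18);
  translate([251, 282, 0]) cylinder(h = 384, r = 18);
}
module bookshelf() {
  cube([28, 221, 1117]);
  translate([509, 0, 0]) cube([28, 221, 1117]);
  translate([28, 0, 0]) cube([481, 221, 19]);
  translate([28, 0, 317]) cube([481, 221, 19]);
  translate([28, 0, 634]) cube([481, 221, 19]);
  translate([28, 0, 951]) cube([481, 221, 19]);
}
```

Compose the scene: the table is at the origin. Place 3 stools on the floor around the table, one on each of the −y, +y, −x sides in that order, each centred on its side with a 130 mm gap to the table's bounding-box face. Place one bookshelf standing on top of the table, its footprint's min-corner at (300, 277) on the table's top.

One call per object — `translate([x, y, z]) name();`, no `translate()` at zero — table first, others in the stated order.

table();
translate([384, -430, 0]) stool();
translate([384, 648, 0]) stool();
translate([-399, 109, 0]) stool();
translate([300, 277, 746]) bookshelf();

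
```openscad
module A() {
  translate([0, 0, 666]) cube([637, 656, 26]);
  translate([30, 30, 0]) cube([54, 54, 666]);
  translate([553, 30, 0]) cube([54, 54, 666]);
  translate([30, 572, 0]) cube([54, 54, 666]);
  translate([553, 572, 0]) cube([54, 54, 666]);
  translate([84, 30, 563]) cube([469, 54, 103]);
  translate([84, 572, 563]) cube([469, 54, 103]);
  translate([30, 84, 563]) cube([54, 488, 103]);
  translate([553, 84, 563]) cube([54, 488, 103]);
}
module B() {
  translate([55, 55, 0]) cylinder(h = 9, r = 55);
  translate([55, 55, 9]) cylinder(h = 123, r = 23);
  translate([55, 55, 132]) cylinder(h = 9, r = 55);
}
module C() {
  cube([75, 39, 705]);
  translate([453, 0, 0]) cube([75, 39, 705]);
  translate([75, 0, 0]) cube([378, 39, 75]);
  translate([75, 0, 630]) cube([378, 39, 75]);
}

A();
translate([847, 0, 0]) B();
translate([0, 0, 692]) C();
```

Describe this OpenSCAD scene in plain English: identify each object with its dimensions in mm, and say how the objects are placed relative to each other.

A is a rectangular dining table. The top is 637×656×26 mm with its upper surface at z = 692 mm. It stands on four 54×54 mm square legs, each inset 30 mm from the nearest pair of top edges, running from the floor to the underside of the top. Four apron rails, 54 mm thick and 103 mm tall, run between adjacent legs with their top edges flush with the underside of the top and their outer faces flush with the legs' outer faces.

B is a spool: two coaxial disc flanges of radius 55 mm and thickness 9 mm, joined by a core cylinder of radius 23 mm and height 123 mm. The lower flange rests on z = 0 and the three cylinders share a vertical axis.

C is a rectangular picture frame lying in the x–z plane (depth along y). The opening is 378 mm wide (x) by 555 mm tall (z), surrounded by a border 75 mm wide on all four sides. The frame is 39 mm deep and is made of two full-height vertical stiles with two horizontal rails fitted between them.

The spool is on the floor beside the table on its +x side. The picture frame is on top of the table.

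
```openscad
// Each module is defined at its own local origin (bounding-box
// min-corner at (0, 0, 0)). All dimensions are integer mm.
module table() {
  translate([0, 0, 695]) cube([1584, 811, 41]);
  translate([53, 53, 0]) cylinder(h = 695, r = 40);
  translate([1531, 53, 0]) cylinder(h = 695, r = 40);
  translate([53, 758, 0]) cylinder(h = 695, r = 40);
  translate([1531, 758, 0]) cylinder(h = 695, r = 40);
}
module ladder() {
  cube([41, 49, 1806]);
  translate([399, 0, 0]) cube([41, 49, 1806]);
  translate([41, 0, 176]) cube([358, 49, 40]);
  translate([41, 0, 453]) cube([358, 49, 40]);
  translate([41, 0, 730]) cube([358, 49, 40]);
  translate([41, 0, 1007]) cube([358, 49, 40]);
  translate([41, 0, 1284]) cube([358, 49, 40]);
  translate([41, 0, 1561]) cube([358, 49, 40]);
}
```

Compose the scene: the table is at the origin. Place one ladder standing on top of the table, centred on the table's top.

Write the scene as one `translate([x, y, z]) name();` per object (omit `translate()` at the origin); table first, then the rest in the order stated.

table();
translate([572, 381, 736]) ladder();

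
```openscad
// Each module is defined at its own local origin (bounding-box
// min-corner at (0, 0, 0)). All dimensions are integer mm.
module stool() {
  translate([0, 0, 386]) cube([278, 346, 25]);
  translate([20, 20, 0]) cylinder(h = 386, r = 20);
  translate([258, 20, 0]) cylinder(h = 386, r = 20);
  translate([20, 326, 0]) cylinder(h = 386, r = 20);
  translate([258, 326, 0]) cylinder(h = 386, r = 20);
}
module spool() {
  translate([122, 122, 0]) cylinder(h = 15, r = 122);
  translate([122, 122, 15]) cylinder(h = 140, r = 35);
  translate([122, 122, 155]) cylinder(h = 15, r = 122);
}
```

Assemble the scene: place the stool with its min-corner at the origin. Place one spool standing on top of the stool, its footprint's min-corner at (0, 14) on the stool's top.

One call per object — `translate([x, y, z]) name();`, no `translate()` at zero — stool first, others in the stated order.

stool();
translate([0, 14, 411]) spool();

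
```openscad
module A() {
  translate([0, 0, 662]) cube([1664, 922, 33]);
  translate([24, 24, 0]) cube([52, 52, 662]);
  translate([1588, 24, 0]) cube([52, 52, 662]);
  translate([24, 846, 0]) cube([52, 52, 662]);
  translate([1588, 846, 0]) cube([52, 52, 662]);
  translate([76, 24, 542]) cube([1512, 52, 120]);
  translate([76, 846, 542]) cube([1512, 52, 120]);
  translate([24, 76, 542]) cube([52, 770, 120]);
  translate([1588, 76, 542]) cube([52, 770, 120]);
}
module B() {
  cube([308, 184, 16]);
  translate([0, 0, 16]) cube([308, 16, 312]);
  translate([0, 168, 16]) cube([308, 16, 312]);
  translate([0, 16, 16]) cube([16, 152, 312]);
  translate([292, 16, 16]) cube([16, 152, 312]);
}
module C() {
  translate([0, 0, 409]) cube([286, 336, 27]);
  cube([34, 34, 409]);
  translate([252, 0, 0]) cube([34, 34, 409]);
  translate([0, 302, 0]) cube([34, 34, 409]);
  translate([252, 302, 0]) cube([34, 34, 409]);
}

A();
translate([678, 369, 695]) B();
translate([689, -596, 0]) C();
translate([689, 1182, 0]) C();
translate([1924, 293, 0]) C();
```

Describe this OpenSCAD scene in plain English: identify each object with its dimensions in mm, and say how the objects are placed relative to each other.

A is a table: top 1664 mm (x) × 922 mm (y), 33 mm thick, upper face at z = 695 mm, on four 52×52 mm square legs, each inset 24 mm from the nearest pair of top edges, running from z = 0 to the bottom of the top. Four apron rails, 52 mm thick and 120 mm tall, run between adjacent legs with their top edges flush with the underside of the top and their outer faces flush with the legs' outer faces.

B is an open-topped rectangular box: outside dimensions 308×184×328 mm, with a uniform wall and base thickness of 16 mm. The base is a full 308×184 slab on the floor; four walls sit on top of the base. The front and back walls (the −y and +y sides) span the full width; the two side walls fit between them.

C is a four-legged stool. The seat is a 286×336×27 mm slab whose top surface is at z = 436 mm; four square legs, each 34×34 mm in cross-section, run from the floor (z = 0) to the underside of the seat, each flush with a corner of the seat.

The open box is on top of the table, centred. Three stools sit around the table at the −y, +y, +x sides.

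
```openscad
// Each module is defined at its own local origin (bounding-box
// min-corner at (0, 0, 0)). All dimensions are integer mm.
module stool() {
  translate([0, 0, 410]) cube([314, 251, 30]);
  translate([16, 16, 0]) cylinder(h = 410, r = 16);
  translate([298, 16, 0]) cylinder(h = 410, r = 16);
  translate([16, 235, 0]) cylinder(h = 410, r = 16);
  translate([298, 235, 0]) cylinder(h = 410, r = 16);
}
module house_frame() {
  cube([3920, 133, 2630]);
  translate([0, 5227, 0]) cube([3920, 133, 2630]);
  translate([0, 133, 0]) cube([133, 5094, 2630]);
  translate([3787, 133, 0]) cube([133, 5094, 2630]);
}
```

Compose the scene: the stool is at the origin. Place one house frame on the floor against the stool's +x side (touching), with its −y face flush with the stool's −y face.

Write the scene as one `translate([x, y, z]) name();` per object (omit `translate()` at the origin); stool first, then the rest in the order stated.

stool();
translate([314, 0, 0]) house_frame();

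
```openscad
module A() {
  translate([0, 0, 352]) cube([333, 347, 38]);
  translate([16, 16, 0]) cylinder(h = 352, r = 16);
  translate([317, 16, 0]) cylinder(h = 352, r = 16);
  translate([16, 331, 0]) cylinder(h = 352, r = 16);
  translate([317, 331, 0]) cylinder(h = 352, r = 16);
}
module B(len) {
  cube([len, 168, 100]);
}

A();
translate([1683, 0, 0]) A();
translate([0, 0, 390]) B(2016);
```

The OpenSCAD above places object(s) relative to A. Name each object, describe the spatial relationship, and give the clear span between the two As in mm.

Second stool starts at x = 1683; first ends at x = 333; clear span = 1683 − 333 = 1350 mm.

A is a stool. B is a beam. A beam spans the tops of two stools. The clear span between the two stools is 1350 mm.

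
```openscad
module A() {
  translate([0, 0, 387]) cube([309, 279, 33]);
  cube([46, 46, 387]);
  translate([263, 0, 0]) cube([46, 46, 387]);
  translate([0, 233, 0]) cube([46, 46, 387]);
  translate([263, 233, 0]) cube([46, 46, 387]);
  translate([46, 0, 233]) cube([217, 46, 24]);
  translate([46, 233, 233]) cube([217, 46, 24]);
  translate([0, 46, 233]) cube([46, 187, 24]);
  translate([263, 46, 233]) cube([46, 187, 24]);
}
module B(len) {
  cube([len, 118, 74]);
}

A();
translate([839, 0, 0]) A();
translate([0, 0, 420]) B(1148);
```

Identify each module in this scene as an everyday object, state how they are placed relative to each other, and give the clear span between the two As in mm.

Second stool starts at x = 839; first ends at x = 309; clear span = 839 − 309 = 530 mm.

A is a stool. B is a beam. A beam spans the tops of two stools. The clear span between the two stools is 530 mm.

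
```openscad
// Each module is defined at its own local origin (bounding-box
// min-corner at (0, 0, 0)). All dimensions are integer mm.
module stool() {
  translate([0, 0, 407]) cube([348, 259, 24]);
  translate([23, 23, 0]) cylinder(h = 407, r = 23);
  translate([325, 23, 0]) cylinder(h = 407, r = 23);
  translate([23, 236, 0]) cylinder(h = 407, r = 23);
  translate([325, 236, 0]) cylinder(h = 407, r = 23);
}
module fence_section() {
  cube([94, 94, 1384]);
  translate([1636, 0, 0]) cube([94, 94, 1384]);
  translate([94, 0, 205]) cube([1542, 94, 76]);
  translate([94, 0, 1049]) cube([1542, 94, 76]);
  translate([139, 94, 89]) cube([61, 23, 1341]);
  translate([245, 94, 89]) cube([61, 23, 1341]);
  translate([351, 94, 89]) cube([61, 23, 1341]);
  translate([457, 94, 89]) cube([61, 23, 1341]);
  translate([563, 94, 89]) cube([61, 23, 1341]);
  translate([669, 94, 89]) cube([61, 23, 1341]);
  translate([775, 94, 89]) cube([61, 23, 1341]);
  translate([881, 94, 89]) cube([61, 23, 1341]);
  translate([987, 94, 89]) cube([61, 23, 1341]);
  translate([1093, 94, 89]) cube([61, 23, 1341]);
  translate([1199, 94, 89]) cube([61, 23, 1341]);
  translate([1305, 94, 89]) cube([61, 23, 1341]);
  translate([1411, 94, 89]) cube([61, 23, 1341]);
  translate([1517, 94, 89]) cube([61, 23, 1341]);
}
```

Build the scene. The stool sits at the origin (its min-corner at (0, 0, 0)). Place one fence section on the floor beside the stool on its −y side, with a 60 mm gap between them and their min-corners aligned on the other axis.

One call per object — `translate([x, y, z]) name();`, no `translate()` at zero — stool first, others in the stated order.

stool();
translate([0, -177, 0]) fence_section();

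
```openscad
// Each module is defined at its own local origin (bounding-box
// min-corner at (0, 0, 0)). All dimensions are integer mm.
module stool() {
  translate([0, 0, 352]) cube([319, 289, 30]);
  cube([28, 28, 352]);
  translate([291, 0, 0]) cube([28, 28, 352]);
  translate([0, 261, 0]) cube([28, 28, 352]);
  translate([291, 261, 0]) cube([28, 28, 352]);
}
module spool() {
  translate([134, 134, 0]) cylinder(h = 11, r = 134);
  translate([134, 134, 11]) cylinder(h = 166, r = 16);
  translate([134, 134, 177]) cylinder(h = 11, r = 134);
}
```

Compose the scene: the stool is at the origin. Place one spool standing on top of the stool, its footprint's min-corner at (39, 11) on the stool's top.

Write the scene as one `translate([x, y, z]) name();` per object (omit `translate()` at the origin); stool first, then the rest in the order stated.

stool();
translate([39, 11, 382]) spool();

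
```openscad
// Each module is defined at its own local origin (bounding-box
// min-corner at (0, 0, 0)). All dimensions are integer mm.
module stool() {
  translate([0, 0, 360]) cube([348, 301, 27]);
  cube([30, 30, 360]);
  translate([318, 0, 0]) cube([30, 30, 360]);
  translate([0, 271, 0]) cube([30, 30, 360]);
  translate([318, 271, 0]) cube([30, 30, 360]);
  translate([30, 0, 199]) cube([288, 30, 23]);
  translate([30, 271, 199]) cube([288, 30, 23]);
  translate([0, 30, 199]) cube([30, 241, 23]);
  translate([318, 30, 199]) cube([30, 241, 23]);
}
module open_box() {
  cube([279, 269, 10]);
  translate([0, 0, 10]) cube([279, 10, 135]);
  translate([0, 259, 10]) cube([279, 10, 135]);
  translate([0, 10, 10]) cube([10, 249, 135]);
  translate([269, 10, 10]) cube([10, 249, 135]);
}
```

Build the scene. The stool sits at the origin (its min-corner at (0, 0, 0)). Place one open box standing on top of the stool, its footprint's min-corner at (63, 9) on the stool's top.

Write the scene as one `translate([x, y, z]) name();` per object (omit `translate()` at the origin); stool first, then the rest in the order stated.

stool();
translate([63, 9, 387]) open_box();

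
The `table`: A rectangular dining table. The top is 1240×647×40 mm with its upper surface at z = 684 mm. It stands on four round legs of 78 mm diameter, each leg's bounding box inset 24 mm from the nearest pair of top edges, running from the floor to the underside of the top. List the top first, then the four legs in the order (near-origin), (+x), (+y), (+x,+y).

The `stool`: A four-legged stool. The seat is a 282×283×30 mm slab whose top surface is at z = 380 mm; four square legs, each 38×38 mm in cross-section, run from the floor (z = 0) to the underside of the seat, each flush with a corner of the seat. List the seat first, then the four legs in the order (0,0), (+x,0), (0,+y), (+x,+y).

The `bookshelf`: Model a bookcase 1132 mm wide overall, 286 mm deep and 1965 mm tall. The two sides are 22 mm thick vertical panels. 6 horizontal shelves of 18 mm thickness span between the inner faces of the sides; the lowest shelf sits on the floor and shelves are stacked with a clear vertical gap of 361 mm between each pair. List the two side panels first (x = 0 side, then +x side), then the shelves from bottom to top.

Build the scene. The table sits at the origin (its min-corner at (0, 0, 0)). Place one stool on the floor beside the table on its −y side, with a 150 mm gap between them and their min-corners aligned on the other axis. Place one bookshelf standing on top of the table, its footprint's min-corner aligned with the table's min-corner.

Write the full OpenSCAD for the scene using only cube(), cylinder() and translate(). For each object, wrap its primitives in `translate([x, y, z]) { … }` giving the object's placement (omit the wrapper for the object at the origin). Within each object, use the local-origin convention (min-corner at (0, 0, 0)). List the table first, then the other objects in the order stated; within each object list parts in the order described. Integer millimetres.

translate([0, 0, 644]) cube([1240, 647, 40]);
translate([63, 63, 0]) cylinder(h = 644, r = 39);
translate([1177, 63, 0]) cylinder(h = 644, r = 39);
translate([63, 584, 0]) cylinder(h = 644, r = 39);
translate([1177, 584, 0]) cylinder(h = 644, r = 39);
translate([0, -433, 0]) {
  translate([0, 0, 350]) cube([282, 283, 30]);
  cube([38, 38, 350]);
  translate([244, 0, 0]) cube([38, 38, 350]);
  translate([0, 245, 0]) cube([38, 38, 350]);
  translate([244, 245, 0]) cube([38, 38, 350]);
}
translate([0, 0, 684]) {
  cube([22, 286, 1965]);
  translate([1110, 0, 0]) cube([22, 286, 1965]);
  translate([22, 0, 0]) cube([1088, 286, 18]);
  translate([22, 0, 379]) cube([1088, 286, 18]);
  translate([22, 0, 758]) cube([1088, 286, 18]);
  translate([22, 0, 1137]) cube([1088, 286, 18]);
  translate([22, 0, 1516]) cube([1088, 286, 18]);
  translate([22, 0, 1895]) cube([1088, 286, 18]);
}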